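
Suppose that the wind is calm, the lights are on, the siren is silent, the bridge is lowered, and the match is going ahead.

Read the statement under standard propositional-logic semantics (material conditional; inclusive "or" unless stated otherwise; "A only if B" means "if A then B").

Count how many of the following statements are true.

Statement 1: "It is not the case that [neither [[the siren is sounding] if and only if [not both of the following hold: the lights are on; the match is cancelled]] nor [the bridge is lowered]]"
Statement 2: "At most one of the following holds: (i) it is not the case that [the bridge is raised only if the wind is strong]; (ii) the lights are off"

Let R = "the siren is sounding" (F), Q = "the lights are on" (T), U = "the match is cancelled" (F), S = "the bridge is raised" (F), P = "the wind is strong" (F).

Statement 1: This is ¬((R ↔ (Q ↑ U)) ↓ ¬S).

Q ↑ U = T ↑ F = T
R ↔ (Q ↑ U) = F ↔ T = F
¬S = ¬F = T
(R ↔ (Q ↑ U)) ↓ ¬S = F ↓ T = F
¬((R ↔ (Q ↑ U)) ↓ ¬S) = ¬F = T
Hence Statement 1 is true.

Statement 2: In symbols: ¬(S → P) ↑ ¬Q

S → P = F → F = T
¬(S → P) = ¬T = F
¬Q = ¬T = F
¬(S → P) ↑ ¬Q = F ↑ F = T
Thus Statement 2 is true.

True statements: 2.

2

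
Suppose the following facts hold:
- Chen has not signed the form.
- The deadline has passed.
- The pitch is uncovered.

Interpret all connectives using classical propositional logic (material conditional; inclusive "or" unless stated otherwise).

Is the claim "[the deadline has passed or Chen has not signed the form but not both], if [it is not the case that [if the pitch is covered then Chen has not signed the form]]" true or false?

true

Let R = "the pitch is covered" (False), P = "Chen has signed the form" (False), Q = "the deadline has passed" (True).
This is not (R -> not P) -> (Q xor not P).

not P = not False = True
R -> not P = False -> True = True
not (R -> not P) = not True = False
not P = not False = True
Q xor not P = True xor True = False
not (R -> not P) -> (Q xor not P) = False -> False = True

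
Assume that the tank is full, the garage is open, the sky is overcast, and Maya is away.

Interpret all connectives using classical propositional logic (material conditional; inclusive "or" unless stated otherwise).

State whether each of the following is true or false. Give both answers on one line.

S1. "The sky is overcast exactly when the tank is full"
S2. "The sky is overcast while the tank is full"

Let H = "the sky is overcast" (True), L = "the tank is full" (True).

S1: In symbols: H iff L

H iff L = True iff True = True
Hence S1 is true.

S2: In symbols: H and L

H and L = True and True = True
So S2 is true.

S1 T, S2 T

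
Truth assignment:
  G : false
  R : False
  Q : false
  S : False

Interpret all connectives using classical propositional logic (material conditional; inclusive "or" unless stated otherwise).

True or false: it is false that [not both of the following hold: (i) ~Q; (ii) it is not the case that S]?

In symbols: ~(~Q nand ~S)

~Q = ~F = T
~S = ~F = T
~Q nand ~S = T nand T = F
~(~Q nand ~S) = ~F = T

True.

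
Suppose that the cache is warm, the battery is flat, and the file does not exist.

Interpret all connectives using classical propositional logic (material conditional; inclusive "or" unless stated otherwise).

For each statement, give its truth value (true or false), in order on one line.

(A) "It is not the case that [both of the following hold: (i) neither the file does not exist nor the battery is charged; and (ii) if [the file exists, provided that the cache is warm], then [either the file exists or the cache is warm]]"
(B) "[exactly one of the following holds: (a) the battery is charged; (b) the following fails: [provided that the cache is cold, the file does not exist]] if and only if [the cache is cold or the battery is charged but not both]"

Let D = "the file exists" (F), L = "the battery is charged" (F), S = "the cache is warm" (T).

(A): This is ¬((¬D ↓ L) ∧ ((S → D) → (D ∨ S))).

¬D = ¬F = T
¬D ↓ L = T ↓ F = F
S → D = T → F = F
D ∨ S = F ∨ T = T
(S → D) → (D ∨ S) = F → T = T
(¬D ↓ L) ∧ ((S → D) → (D ∨ S)) = F ∧ T = F
¬((¬D ↓ L) ∧ ((S → D) → (D ∨ S))) = ¬F = T
Hence (A) is true.

(B): Parsed as (L ⊕ ¬(¬S → ¬D)) ↔ (¬S ⊕ L)

¬S = ¬T = F
¬D = ¬F = T
¬S → ¬D = F → T = T
¬(¬S → ¬D) = ¬T = F
L ⊕ ¬(¬S → ¬D) = F ⊕ F = F
¬S = ¬T = F
¬S ⊕ L = F ⊕ F = F
(L ⊕ ¬(¬S → ¬D)) ↔ (¬S ⊕ L) = F ↔ F = T
Hence (B) is true.

(A) True, (B) True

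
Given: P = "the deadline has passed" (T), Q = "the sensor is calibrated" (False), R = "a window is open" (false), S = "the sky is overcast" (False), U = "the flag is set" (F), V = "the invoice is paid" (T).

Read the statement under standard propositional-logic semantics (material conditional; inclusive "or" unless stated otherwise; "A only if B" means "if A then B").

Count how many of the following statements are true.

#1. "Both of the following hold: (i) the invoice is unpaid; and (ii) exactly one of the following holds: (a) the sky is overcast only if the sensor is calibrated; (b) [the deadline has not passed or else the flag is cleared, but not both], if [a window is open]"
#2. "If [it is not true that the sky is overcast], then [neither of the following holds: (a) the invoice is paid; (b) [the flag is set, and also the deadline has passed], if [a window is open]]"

0

#1: This is ~V & ((S -> Q) xor (R -> (~P xor ~U))).

~V = ~T = F
S -> Q = F -> F = T
~P = ~T = F
~U = ~F = T
~P xor ~U = F xor T = T
R -> (~P xor ~U) = F -> T = T
(S -> Q) xor (R -> (~P xor ~U)) = T xor T = F
~V & ((S -> Q) xor (R -> (~P xor ~U))) = F & F = F
So #1 is false.

#2: Parsed as ~S -> (V nor (R -> (U & P)))

~S = ~F = T
U & P = F & T = F
R -> (U & P) = F -> F = T
V nor (R -> (U & P)) = T nor T = F
~S -> (V nor (R -> (U & P))) = T -> F = F
Thus #2 is false.

Count: 0.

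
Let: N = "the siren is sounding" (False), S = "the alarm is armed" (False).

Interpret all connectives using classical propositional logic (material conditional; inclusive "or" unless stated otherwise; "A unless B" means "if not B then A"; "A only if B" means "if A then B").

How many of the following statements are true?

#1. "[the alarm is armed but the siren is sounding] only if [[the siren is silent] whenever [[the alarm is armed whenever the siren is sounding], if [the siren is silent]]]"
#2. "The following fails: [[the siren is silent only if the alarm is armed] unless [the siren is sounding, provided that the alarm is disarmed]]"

#1: Parsed as (S ∧ N) → ((¬N → (N → S)) → ¬N)

S ∧ N = F ∧ F = F
¬N = ¬F = T
N → S = F → F = T
¬N → (N → S) = T → T = T
¬N = ¬F = T
(¬N → (N → S)) → ¬N = T → T = T
(S ∧ N) → ((¬N → (N → S)) → ¬N) = F → T = T
So #1 is true.

#2: Parsed as ¬((¬N → S) ∨ (¬S → N))

¬N = ¬F = T
¬N → S = T → F = F
¬S = ¬F = T
¬S → N = T → F = F
(¬N → S) ∨ (¬S → N) = F ∨ F = F
¬((¬N → S) ∨ (¬S → N)) = ¬F = T
Hence #2 is true.

2 of the 2 statements are true (#1, #2).

2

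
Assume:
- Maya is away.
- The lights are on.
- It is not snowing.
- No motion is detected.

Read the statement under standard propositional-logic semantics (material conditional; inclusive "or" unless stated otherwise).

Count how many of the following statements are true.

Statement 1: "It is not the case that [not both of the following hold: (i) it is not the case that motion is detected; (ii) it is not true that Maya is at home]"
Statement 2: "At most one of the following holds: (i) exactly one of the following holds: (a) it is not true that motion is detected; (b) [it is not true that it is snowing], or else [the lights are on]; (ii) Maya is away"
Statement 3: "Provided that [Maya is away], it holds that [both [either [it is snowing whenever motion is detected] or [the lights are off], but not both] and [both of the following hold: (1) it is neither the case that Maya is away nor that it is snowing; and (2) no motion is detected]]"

Let W = "motion is detected" (False), V = "Maya is at home" (False), M = "it is snowing" (False), N = "the lights are on" (True).

Statement 1: This is not (not W nand not V).

not W = not False = True
not V = not False = True
not W nand not V = True nand True = False
not (not W nand not V) = not False = True
So Statement 1 is true.

Statement 2: In symbols: (not W xor (not M or N)) nand not V

not W = not False = True
not M = not False = True
not M or N = True or True = True
not W xor (not M or N) = True xor True = False
not V = not False = True
(not W xor (not M or N)) nand not V = False nand True = True
So Statement 2 is true.

Statement 3: Parsed as not V -> (((W -> M) xor not N) and ((not V nor M) and not W))

not V = not False = True
W -> M = False -> False = True
not N = not True = False
(W -> M) xor not N = True xor False = True
not V = not False = True
not V nor M = True nor False = False
not W = not False = True
(not V nor M) and not W = False and True = False
((W -> M) xor not N) and ((not V nor M) and not W) = True and False = False
not V -> (((W -> M) xor not N) and ((not V nor M) and not W)) = True -> False = False
So Statement 3 is false.

Count: 2.

2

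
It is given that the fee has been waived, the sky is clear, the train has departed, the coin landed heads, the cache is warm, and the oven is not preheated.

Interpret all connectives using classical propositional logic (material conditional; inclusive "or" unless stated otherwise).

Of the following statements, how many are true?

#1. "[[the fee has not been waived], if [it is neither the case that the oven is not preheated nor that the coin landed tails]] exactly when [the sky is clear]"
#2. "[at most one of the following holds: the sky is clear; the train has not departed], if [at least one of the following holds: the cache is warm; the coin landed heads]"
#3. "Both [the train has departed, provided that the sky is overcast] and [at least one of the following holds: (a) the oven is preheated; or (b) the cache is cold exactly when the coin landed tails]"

Let S = "the oven is preheated" (False), H = "the coin landed heads" (True), V = "the fee has been waived" (True), Q = "the sky is overcast" (False), L = "the cache is warm" (True), D = "the train has departed" (True).

#1: Formalization: ((not S nor not H) -> not V) iff not Q

not S = not False = True
not H = not True = False
not S nor not H = True nor False = False
not V = not True = False
(not S nor not H) -> not V = False -> False = True
not Q = not False = True
((not S nor not H) -> not V) iff not Q = True iff True = True
Thus #1 is true.

#2: Parsed as (L or H) -> (not Q nand not D)

L or H = True or True = True
not Q = not False = True
not D = not True = False
not Q nand not D = True nand False = True
(L or H) -> (not Q nand not D) = True -> True = True
Hence #2 is true.

#3: Formalization: (Q -> D) and (S or (not L iff not H))

Q -> D = False -> True = True
not L = not True = False
not H = not True = False
not L iff not H = False iff False = True
S or (not L iff not H) = False or True = True
(Q -> D) and (S or (not L iff not H)) = True and True = True
So #3 is true.

3 of the 3 statements are true (#1, #2, #3).

3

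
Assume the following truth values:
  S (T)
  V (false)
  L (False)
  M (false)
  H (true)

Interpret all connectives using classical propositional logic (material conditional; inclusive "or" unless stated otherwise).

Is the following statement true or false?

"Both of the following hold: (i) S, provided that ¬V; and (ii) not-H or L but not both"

Values: V=F, S=T, H=T, L=F.
Parsed as (~V -> S) & (~H xor L)

~V = ~F = T
~V -> S = T -> T = T
~H = ~T = F
~H xor L = F xor F = F
(~V -> S) & (~H xor L) = T & F = F

false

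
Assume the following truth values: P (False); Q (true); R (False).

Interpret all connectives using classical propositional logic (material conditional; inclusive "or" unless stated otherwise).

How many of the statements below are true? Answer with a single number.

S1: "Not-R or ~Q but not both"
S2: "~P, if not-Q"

2

S1: In symbols: ~R xor ~Q

~R = ~F = T
~Q = ~T = F
~R xor ~Q = T xor F = T
So S1 is true.

S2: Formalization: ~Q -> ~P

~Q = ~T = F
~P = ~F = T
~Q -> ~P = F -> T = T
Hence S2 is true.

2 of the 2 statements are true (S1, S2).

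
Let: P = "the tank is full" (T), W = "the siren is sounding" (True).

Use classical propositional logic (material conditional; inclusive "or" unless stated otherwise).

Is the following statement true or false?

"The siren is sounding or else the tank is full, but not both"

False.

Formalization: W ⊕ P

W ⊕ P = T ⊕ T = F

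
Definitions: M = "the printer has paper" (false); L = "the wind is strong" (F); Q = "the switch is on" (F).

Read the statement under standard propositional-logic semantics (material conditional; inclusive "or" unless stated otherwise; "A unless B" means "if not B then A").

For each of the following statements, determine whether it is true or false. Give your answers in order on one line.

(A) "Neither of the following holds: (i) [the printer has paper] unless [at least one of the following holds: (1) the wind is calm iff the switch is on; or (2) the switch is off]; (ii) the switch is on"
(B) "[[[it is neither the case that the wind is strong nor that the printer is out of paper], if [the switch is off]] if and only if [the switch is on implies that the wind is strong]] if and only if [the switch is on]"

(A) false, (B) true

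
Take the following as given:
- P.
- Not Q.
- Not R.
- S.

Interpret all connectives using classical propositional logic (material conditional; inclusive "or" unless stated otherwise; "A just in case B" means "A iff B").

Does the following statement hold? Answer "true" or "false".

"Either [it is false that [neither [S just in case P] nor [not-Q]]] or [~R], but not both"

Parsed as ¬((S ↔ P) ↓ ¬Q) ⊕ ¬R

S ↔ P = T ↔ T = T
¬Q = ¬F = T
(S ↔ P) ↓ ¬Q = T ↓ T = F
¬((S ↔ P) ↓ ¬Q) = ¬F = T
¬R = ¬F = T
¬((S ↔ P) ↓ ¬Q) ⊕ ¬R = T ⊕ T = F

False.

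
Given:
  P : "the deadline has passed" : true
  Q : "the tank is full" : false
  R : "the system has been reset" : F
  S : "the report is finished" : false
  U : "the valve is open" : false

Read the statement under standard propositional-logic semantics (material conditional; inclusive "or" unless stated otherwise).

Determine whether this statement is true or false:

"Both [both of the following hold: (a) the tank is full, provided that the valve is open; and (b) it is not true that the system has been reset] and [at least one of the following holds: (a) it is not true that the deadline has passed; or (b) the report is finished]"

Formalization: ((U → Q) ∧ ¬R) ∧ (¬P ∨ S)

U → Q = F → F = T
¬R = ¬F = T
(U → Q) ∧ ¬R = T ∧ T = T
¬P = ¬T = F
¬P ∨ S = F ∨ F = F
((U → Q) ∧ ¬R) ∧ (¬P ∨ S) = T ∧ F = F

false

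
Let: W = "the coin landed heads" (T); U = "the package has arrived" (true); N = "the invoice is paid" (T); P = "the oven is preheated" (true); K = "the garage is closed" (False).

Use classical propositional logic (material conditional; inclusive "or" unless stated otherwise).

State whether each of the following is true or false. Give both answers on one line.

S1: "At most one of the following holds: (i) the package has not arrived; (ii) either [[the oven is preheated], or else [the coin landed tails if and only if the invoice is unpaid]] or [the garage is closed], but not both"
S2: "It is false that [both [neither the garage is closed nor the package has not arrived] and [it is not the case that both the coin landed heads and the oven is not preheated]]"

S1: In symbols: ~U nand ((P | (~W <-> ~N)) xor K)

~U = ~T = F
~W = ~T = F
~N = ~T = F
~W <-> ~N = F <-> F = T
P | (~W <-> ~N) = T | T = T
(P | (~W <-> ~N)) xor K = T xor F = T
~U nand ((P | (~W <-> ~N)) xor K) = F nand T = T
Hence S1 is true.

S2: Parsed as ~((K nor ~U) & (W nand ~P))

~U = ~T = F
K nor ~U = F nor F = T
~P = ~T = F
W nand ~P = T nand F = T
(K nor ~U) & (W nand ~P) = T & T = T
~((K nor ~U) & (W nand ~P)) = ~T = F
Hence S2 is false.

S1 True, S2 False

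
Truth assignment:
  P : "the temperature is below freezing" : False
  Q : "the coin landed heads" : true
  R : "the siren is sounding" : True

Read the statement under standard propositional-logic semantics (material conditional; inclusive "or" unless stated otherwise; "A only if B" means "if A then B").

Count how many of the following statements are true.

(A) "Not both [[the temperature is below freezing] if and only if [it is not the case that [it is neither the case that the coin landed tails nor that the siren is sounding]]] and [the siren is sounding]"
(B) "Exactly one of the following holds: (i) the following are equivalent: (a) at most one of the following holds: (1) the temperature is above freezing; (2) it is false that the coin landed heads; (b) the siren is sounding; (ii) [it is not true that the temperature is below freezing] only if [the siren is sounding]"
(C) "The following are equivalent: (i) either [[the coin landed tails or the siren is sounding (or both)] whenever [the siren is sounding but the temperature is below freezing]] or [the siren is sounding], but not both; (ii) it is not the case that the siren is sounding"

2

(A): Formalization: (P ↔ ¬(¬Q ↓ R)) ↑ R

¬Q = ¬T = F
¬Q ↓ R = F ↓ T = F
¬(¬Q ↓ R) = ¬F = T
P ↔ ¬(¬Q ↓ R) = F ↔ T = F
(P ↔ ¬(¬Q ↓ R)) ↑ R = F ↑ T = T
Hence (A) is true.

(B): In symbols: ((¬P ↑ ¬Q) ↔ R) ⊕ (¬P → R)

¬P = ¬F = T
¬Q = ¬T = F
¬P ↑ ¬Q = T ↑ F = T
(¬P ↑ ¬Q) ↔ R = T ↔ T = T
¬P = ¬F = T
¬P → R = T → T = T
((¬P ↑ ¬Q) ↔ R) ⊕ (¬P → R) = T ⊕ T = F
Hence (B) is false.

(C): In symbols: (((R ∧ P) → (¬Q ∨ R)) ⊕ R) ↔ ¬R

R ∧ P = T ∧ F = F
¬Q = ¬T = F
¬Q ∨ R = F ∨ T = T
(R ∧ P) → (¬Q ∨ R) = F → T = T
((R ∧ P) → (¬Q ∨ R)) ⊕ R = T ⊕ T = F
¬R = ¬T = F
(((R ∧ P) → (¬Q ∨ R)) ⊕ R) ↔ ¬R = F ↔ F = T
Hence (C) is true.

Count: 2.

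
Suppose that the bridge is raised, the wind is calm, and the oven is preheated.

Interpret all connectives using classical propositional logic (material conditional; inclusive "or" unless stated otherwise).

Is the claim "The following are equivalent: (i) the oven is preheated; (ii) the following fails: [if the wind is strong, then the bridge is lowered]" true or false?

Let R = "the oven is preheated" (T), Q = "the wind is strong" (F), P = "the bridge is raised" (T).
This is R <-> ~(Q -> ~P).

~P = ~T = F
Q -> ~P = F -> F = T
~(Q -> ~P) = ~T = F
R <-> ~(Q -> ~P) = T <-> F = F

false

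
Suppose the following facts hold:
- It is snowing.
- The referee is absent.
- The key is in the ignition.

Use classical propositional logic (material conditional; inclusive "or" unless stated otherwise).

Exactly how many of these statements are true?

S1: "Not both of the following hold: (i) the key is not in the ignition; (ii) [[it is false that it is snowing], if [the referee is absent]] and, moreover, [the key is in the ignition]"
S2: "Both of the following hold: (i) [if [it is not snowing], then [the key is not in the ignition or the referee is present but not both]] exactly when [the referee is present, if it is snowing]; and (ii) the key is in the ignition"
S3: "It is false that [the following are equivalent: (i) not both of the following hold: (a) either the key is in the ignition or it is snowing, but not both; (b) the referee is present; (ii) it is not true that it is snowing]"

Let R = "the key is in the ignition" (T), Q = "the referee is present" (F), P = "it is snowing" (T).

S1: In symbols: ¬R ↑ ((¬Q → ¬P) ∧ R)

¬R = ¬T = F
¬Q = ¬F = T
¬P = ¬T = F
¬Q → ¬P = T → F = F
(¬Q → ¬P) ∧ R = F ∧ T = F
¬R ↑ ((¬Q → ¬P) ∧ R) = F ↑ F = T
Hence S1 is true.

S2: In symbols: ((¬P → (¬R ⊕ Q)) ↔ (P → Q)) ∧ R

¬P = ¬T = F
¬R = ¬T = F
¬R ⊕ Q = F ⊕ F = F
¬P → (¬R ⊕ Q) = F → F = T
P → Q = T → F = F
(¬P → (¬R ⊕ Q)) ↔ (P → Q) = T ↔ F = F
((¬P → (¬R ⊕ Q)) ↔ (P → Q)) ∧ R = F ∧ T = F
Hence S2 is false.

S3: This is ¬(((R ⊕ P) ↑ Q) ↔ ¬P).

R ⊕ P = T ⊕ T = F
(R ⊕ P) ↑ Q = F ↑ F = T
¬P = ¬T = F
((R ⊕ P) ↑ Q) ↔ ¬P = T ↔ F = F
¬(((R ⊕ P) ↑ Q) ↔ ¬P) = ¬F = T
Hence S3 is true.

True statements: 2 (S1, S3).

2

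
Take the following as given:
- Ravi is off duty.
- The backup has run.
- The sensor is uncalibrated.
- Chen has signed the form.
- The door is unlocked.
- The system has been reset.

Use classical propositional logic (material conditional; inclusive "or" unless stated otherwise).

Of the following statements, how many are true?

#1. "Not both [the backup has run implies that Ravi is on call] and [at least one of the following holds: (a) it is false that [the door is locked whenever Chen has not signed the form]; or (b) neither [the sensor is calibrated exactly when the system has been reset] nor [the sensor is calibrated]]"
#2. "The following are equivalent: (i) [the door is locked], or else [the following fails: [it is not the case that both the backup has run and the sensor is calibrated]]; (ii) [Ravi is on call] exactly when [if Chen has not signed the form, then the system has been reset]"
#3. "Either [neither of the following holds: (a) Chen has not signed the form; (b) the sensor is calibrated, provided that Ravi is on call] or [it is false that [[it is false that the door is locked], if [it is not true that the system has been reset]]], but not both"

2

Let G = "the backup has run" (T), V = "Ravi is on call" (F), S = "Chen has signed the form" (T), R = "the door is locked" (F), M = "the sensor is calibrated" (F), P = "the system has been reset" (T).

#1: This is (G -> V) nand (~(~S -> R) | ((M <-> P) nor M)).

G -> V = T -> F = F
~S = ~T = F
~S -> R = F -> F = T
~(~S -> R) = ~T = F
M <-> P = F <-> T = F
(M <-> P) nor M = F nor F = T
~(~S -> R) | ((M <-> P) nor M) = F | T = T
(G -> V) nand (~(~S -> R) | ((M <-> P) nor M)) = F nand T = T
Hence #1 is true.

#2: In symbols: (R | ~(G nand M)) <-> (V <-> (~S -> P))

G nand M = T nand F = T
~(G nand M) = ~T = F
R | ~(G nand M) = F | F = F
~S = ~T = F
~S -> P = F -> T = T
V <-> (~S -> P) = F <-> T = F
(R | ~(G nand M)) <-> (V <-> (~S -> P)) = F <-> F = T
Thus #2 is true.

#3: In symbols: (~S nor (V -> M)) xor ~(~P -> ~R)

~S = ~T = F
V -> M = F -> F = T
~S nor (V -> M) = F nor T = F
~P = ~T = F
~R = ~F = T
~P -> ~R = F -> T = T
~(~P -> ~R) = ~T = F
(~S nor (V -> M)) xor ~(~P -> ~R) = F xor F = F
Hence #3 is false.

Count: 2.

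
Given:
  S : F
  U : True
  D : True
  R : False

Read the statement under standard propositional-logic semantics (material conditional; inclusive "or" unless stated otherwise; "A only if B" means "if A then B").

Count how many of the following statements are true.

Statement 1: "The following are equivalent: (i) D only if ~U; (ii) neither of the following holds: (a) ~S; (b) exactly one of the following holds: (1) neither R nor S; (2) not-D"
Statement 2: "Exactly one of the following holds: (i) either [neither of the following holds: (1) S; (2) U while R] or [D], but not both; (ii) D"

2

Statement 1: Formalization: (D -> ~U) <-> (~S nor ((R nor S) xor ~D))

~U = ~T = F
D -> ~U = T -> F = F
~S = ~F = T
R nor S = F nor F = T
~D = ~T = F
(R nor S) xor ~D = T xor F = T
~S nor ((R nor S) xor ~D) = T nor T = F
(D -> ~U) <-> (~S nor ((R nor S) xor ~D)) = F <-> F = T
Hence Statement 1 is true.

Statement 2: Parsed as ((S nor (U & R)) xor D) xor D

U & R = T & F = F
S nor (U & R) = F nor F = T
(S nor (U & R)) xor D = T xor T = F
((S nor (U & R)) xor D) xor D = F xor T = T
Thus Statement 2 is true.

Count: 2.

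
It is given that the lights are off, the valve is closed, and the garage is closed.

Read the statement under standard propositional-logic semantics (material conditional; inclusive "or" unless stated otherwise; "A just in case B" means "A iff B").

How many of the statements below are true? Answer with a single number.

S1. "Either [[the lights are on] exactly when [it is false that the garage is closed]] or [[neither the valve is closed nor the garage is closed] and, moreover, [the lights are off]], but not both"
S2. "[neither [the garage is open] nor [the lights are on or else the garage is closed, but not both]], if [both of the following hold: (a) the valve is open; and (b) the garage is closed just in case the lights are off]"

Let P = "the lights are on" (False), R = "the garage is closed" (True), Q = "the valve is open" (False).

S1: Parsed as (P iff not R) xor ((not Q nor R) and not P)

not R = not True = False
P iff not R = False iff False = True
not Q = not False = True
not Q nor R = True nor True = False
not P = not False = True
(not Q nor R) and not P = False and True = False
(P iff not R) xor ((not Q nor R) and not P) = True xor False = True
Hence S1 is true.

S2: This is (Q and (R iff not P)) -> (not R nor (P xor R)).

not P = not False = True
R iff not P = True iff True = True
Q and (R iff not P) = False and True = False
not R = not True = False
P xor R = False xor True = True
not R nor (P xor R) = False nor True = False
(Q and (R iff not P)) -> (not R nor (P xor R)) = False -> False = True
Thus S2 is true.

Count: 2.

2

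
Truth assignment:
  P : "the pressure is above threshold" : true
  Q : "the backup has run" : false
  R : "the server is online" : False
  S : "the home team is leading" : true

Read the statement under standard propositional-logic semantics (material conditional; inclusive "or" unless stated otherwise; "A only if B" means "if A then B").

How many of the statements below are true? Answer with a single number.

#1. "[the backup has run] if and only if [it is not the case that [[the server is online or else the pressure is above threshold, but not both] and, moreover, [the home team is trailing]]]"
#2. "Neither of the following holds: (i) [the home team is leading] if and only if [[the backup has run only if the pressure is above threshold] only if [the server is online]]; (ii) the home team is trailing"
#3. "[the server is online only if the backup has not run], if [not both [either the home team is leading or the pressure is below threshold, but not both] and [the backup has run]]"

#1: In symbols: Q ↔ ¬((R ⊕ P) ∧ ¬S)

R ⊕ P = F ⊕ T = T
¬S = ¬T = F
(R ⊕ P) ∧ ¬S = T ∧ F = F
¬((R ⊕ P) ∧ ¬S) = ¬F = T
Q ↔ ¬((R ⊕ P) ∧ ¬S) = F ↔ T = F
So #1 is false.

#2: Parsed as (S ↔ ((Q → P) → R)) ↓ ¬S

Q → P = F → T = T
(Q → P) → R = T → F = F
S ↔ ((Q → P) → R) = T ↔ F = F
¬S = ¬T = F
(S ↔ ((Q → P) → R)) ↓ ¬S = F ↓ F = T
Thus #2 is true.

#3: Parsed as ((S ⊕ ¬P) ↑ Q) → (R → ¬Q)

¬P = ¬T = F
S ⊕ ¬P = T ⊕ F = T
(S ⊕ ¬P) ↑ Q = T ↑ F = T
¬Q = ¬F = T
R → ¬Q = F → T = T
((S ⊕ ¬P) ↑ Q) → (R → ¬Q) = T → T = T
So #3 is true.

True statements: 2 (#2, #3).

2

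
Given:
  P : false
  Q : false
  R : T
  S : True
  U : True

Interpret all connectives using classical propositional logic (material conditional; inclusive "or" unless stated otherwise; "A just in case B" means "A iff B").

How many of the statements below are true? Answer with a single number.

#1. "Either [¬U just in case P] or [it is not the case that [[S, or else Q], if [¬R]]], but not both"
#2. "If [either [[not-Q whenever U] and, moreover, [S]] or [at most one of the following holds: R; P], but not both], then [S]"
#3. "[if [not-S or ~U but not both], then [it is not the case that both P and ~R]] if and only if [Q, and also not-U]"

2

#1: This is (not U iff P) xor not (not R -> (S or Q)).

not U = not True = False
not U iff P = False iff False = True
not R = not True = False
S or Q = True or False = True
not R -> (S or Q) = False -> True = True
not (not R -> (S or Q)) = not True = False
(not U iff P) xor not (not R -> (S or Q)) = True xor False = True
So #1 is true.

#2: This is (((U -> not Q) and S) xor (R nand P)) -> S.

not Q = not False = True
U -> not Q = True -> True = True
(U -> not Q) and S = True and True = True
R nand P = True nand False = True
((U -> not Q) and S) xor (R nand P) = True xor True = False
(((U -> not Q) and S) xor (R nand P)) -> S = False -> True = True
Thus #2 is true.

#3: Formalization: ((not S xor not U) -> (P nand not R)) iff (Q and not U)

not S = not True = False
not U = not True = False
not S xor not U = False xor False = False
not R = not True = False
P nand not R = False nand False = True
(not S xor not U) -> (P nand not R) = False -> True = True
not U = not True = False
Q and not U = False and False = False
((not S xor not U) -> (P nand not R)) iff (Q and not U) = True iff False = False
Thus #3 is false.

Count: 2.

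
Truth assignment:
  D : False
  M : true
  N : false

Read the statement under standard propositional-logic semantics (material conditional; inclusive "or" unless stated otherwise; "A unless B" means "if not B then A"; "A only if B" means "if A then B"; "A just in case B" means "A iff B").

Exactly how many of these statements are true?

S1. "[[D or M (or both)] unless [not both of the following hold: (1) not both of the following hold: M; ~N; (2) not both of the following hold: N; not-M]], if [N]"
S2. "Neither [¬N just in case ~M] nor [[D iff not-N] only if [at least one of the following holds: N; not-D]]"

S1: Formalization: N -> ((D or M) or ((M nand not N) nand (N nand not M)))

D or M = False or True = True
not N = not False = True
M nand not N = True nand True = False
not M = not True = False
N nand not M = False nand False = True
(M nand not N) nand (N nand not M) = False nand True = True
(D or M) or ((M nand not N) nand (N nand not M)) = True or True = True
N -> ((D or M) or ((M nand not N) nand (N nand not M))) = False -> True = True
So S1 is true.

S2: In symbols: (not N iff not M) nor ((D iff not N) -> (N or not D))

not N = not False = True
not M = not True = False
not N iff not M = True iff False = False
not N = not False = True
D iff not N = False iff True = False
not D = not False = True
N or not D = False or True = True
(D iff not N) -> (N or not D) = False -> True = True
(not N iff not M) nor ((D iff not N) -> (N or not D)) = False nor True = False
Hence S2 is false.

True statements: 1.

1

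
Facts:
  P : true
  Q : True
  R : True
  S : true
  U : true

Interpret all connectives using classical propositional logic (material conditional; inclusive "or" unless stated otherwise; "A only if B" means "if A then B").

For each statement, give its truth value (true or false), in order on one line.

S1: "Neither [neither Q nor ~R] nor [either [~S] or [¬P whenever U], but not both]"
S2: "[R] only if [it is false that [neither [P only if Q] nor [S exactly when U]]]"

S1 T; S2 T

S1: Parsed as (Q ↓ ¬R) ↓ (¬S ⊕ (U → ¬P))

¬R = ¬T = F
Q ↓ ¬R = T ↓ F = F
¬S = ¬T = F
¬P = ¬T = F
U → ¬P = T → F = F
¬S ⊕ (U → ¬P) = F ⊕ F = F
(Q ↓ ¬R) ↓ (¬S ⊕ (U → ¬P)) = F ↓ F = T
So S1 is true.

S2: This is R → ¬((P → Q) ↓ (S ↔ U)).

P → Q = T → T = T
S ↔ U = T ↔ T = T
(P → Q) ↓ (S ↔ U) = T ↓ T = F
¬((P → Q) ↓ (S ↔ U)) = ¬F = T
R → ¬((P → Q) ↓ (S ↔ U)) = T → T = T
Thus S2 is true.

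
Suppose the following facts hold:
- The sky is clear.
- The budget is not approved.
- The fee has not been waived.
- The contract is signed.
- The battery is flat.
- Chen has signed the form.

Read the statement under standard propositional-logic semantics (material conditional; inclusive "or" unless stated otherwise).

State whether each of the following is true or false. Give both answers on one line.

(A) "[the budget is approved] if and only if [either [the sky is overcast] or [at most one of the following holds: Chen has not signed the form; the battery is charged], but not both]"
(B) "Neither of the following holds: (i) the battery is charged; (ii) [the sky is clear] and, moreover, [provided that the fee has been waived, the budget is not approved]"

(A) False; (B) False

Let Q = "the budget is approved" (F), P = "the sky is overcast" (F), V = "Chen has signed the form" (T), U = "the battery is charged" (F), R = "the fee has been waived" (F).

(A): Formalization: Q ↔ (P ⊕ (¬V ↑ U))

¬V = ¬T = F
¬V ↑ U = F ↑ F = T
P ⊕ (¬V ↑ U) = F ⊕ T = T
Q ↔ (P ⊕ (¬V ↑ U)) = F ↔ T = F
Thus (A) is false.

(B): In symbols: U ↓ (¬P ∧ (R → ¬Q))

¬P = ¬F = T
¬Q = ¬F = T
R → ¬Q = F → T = T
¬P ∧ (R → ¬Q) = T ∧ T = T
U ↓ (¬P ∧ (R → ¬Q)) = F ↓ T = F
So (B) is false.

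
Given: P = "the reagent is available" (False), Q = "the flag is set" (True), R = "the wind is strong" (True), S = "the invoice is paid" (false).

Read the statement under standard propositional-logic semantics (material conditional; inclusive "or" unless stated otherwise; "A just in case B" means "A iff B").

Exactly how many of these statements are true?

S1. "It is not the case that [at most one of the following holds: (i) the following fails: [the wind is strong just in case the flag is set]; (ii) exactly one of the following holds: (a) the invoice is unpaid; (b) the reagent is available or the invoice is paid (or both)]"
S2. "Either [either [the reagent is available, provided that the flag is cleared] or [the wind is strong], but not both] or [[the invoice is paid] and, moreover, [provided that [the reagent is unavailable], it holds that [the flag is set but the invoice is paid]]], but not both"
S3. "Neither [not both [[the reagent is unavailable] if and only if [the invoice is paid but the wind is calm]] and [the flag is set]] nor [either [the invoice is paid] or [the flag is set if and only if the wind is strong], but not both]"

0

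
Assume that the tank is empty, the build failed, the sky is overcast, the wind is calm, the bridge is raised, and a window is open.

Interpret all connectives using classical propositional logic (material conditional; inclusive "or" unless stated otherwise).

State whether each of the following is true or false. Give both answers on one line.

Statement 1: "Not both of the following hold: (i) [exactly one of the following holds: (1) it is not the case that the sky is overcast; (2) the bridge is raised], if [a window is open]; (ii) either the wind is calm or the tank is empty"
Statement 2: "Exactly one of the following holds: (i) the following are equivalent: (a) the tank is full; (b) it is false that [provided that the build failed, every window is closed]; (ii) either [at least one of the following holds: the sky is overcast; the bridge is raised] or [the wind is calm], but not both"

Statement 1 false / Statement 2 false

Let V = "a window is open" (T), R = "the sky is overcast" (T), U = "the bridge is raised" (T), S = "the wind is strong" (F), P = "the tank is full" (F), Q = "the build passed" (F).

Statement 1: In symbols: (V → (¬R ⊕ U)) ↑ (¬S ∨ ¬P)

¬R = ¬T = F
¬R ⊕ U = F ⊕ T = T
V → (¬R ⊕ U) = T → T = T
¬S = ¬F = T
¬P = ¬F = T
¬S ∨ ¬P = T ∨ T = T
(V → (¬R ⊕ U)) ↑ (¬S ∨ ¬P) = T ↑ T = F
Hence Statement 1 is false.

Statement 2: Parsed as (P ↔ ¬(¬Q → ¬V)) ⊕ ((R ∨ U) ⊕ ¬S)

¬Q = ¬F = T
¬V = ¬T = F
¬Q → ¬V = T → F = F
¬(¬Q → ¬V) = ¬F = T
P ↔ ¬(¬Q → ¬V) = F ↔ T = F
R ∨ U = T ∨ T = T
¬S = ¬F = T
(R ∨ U) ⊕ ¬S = T ⊕ T = F
(P ↔ ¬(¬Q → ¬V)) ⊕ ((R ∨ U) ⊕ ¬S) = F ⊕ F = F
So Statement 2 is false.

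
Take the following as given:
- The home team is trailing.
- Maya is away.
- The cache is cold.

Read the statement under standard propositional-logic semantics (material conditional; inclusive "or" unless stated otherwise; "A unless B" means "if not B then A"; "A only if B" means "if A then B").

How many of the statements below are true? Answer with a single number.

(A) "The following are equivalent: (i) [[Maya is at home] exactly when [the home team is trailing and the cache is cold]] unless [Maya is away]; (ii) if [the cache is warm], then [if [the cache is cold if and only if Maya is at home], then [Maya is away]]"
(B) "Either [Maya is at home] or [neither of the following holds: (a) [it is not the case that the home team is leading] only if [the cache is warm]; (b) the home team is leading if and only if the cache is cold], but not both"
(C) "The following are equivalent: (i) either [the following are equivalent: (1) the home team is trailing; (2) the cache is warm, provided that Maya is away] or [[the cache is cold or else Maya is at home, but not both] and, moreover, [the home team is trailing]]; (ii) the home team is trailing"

Let D = "Maya is at home" (F), P = "the home team is leading" (F), Q = "the cache is warm" (F).

(A): Parsed as ((D <-> (~P & ~Q)) | ~D) <-> (Q -> ((~Q <-> D) -> ~D))

~P = ~F = T
~Q = ~F = T
~P & ~Q = T & T = T
D <-> (~P & ~Q) = F <-> T = F
~D = ~F = T
(D <-> (~P & ~Q)) | ~D = F | T = T
~Q = ~F = T
~Q <-> D = T <-> F = F
~D = ~F = T
(~Q <-> D) -> ~D = F -> T = T
Q -> ((~Q <-> D) -> ~D) = F -> T = T
((D <-> (~P & ~Q)) | ~D) <-> (Q -> ((~Q <-> D) -> ~D)) = T <-> T = T
Hence (A) is true.

(B): Formalization: D xor ((~P -> Q) nor (P <-> ~Q))

~P = ~F = T
~P -> Q = T -> F = F
~Q = ~F = T
P <-> ~Q = F <-> T = F
(~P -> Q) nor (P <-> ~Q) = F nor F = T
D xor ((~P -> Q) nor (P <-> ~Q)) = F xor T = T
Hence (B) is true.

(C): Parsed as ((~P <-> (~D -> Q)) | ((~Q xor D) & ~P)) <-> ~P

~P = ~F = T
~D = ~F = T
~D -> Q = T -> F = F
~P <-> (~D -> Q) = T <-> F = F
~Q = ~F = T
~Q xor D = T xor F = T
~P = ~F = T
(~Q xor D) & ~P = T & T = T
(~P <-> (~D -> Q)) | ((~Q xor D) & ~P) = F | T = T
~P = ~F = T
((~P <-> (~D -> Q)) | ((~Q xor D) & ~P)) <-> ~P = T <-> T = T
So (C) is true.

True statements: 3 ((A), (B), (C)).

3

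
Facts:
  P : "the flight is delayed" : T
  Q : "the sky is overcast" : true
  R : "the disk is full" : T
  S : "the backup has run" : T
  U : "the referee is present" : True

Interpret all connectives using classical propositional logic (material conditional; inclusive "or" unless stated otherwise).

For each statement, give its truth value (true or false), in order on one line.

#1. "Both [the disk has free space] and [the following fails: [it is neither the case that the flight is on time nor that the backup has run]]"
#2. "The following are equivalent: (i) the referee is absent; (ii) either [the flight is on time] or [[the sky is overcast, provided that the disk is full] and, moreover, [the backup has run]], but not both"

#1 False / #2 False

#1: Parsed as ¬R ∧ ¬(¬P ↓ S)

¬R = ¬T = F
¬P = ¬T = F
¬P ↓ S = F ↓ T = F
¬(¬P ↓ S) = ¬F = T
¬R ∧ ¬(¬P ↓ S) = F ∧ T = F
So #1 is false.

#2: Formalization: ¬U ↔ (¬P ⊕ ((R → Q) ∧ S))

¬U = ¬T = F
¬P = ¬T = F
R → Q = T → T = T
(R → Q) ∧ S = T ∧ T = T
¬P ⊕ ((R → Q) ∧ S) = F ⊕ T = T
¬U ↔ (¬P ⊕ ((R → Q) ∧ S)) = F ↔ T = F
Thus #2 is false.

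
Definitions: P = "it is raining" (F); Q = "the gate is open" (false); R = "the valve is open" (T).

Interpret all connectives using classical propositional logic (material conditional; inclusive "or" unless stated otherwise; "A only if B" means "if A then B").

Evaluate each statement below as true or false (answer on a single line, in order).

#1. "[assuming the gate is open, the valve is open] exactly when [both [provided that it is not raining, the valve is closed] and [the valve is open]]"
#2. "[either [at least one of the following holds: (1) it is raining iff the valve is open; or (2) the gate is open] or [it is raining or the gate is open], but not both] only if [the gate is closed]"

#1 F / #2 T

#1: In symbols: (Q -> R) iff ((not P -> not R) and R)

Q -> R = False -> True = True
not P = not False = True
not R = not True = False
not P -> not R = True -> False = False
(not P -> not R) and R = False and True = False
(Q -> R) iff ((not P -> not R) and R) = True iff False = False
Hence #1 is false.

#2: Parsed as (((P iff R) or Q) xor (P or Q)) -> not Q

P iff R = False iff True = False
(P iff R) or Q = False or False = False
P or Q = False or False = False
((P iff R) or Q) xor (P or Q) = False xor False = False
not Q = not False = True
(((P iff R) or Q) xor (P or Q)) -> not Q = False -> True = True
So #2 is true.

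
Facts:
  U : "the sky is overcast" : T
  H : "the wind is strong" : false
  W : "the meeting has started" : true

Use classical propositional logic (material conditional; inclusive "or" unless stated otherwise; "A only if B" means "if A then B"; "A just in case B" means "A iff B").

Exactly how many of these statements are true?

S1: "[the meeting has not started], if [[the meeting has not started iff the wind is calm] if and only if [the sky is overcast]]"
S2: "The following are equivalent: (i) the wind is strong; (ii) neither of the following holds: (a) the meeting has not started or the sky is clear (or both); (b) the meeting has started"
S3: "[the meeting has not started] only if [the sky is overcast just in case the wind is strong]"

S1: In symbols: ((¬W ↔ ¬H) ↔ U) → ¬W

¬W = ¬T = F
¬H = ¬F = T
¬W ↔ ¬H = F ↔ T = F
(¬W ↔ ¬H) ↔ U = F ↔ T = F
¬W = ¬T = F
((¬W ↔ ¬H) ↔ U) → ¬W = F → F = T
Hence S1 is true.

S2: Formalization: H ↔ ((¬W ∨ ¬U) ↓ W)

¬W = ¬T = F
¬U = ¬T = F
¬W ∨ ¬U = F ∨ F = F
(¬W ∨ ¬U) ↓ W = F ↓ T = F
H ↔ ((¬W ∨ ¬U) ↓ W) = F ↔ F = T
Hence S2 is true.

S3: This is ¬W → (U ↔ H).

¬W = ¬T = F
U ↔ H = T ↔ F = F
¬W → (U ↔ H) = F → F = T
Thus S3 is true.

Count: 3.

3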